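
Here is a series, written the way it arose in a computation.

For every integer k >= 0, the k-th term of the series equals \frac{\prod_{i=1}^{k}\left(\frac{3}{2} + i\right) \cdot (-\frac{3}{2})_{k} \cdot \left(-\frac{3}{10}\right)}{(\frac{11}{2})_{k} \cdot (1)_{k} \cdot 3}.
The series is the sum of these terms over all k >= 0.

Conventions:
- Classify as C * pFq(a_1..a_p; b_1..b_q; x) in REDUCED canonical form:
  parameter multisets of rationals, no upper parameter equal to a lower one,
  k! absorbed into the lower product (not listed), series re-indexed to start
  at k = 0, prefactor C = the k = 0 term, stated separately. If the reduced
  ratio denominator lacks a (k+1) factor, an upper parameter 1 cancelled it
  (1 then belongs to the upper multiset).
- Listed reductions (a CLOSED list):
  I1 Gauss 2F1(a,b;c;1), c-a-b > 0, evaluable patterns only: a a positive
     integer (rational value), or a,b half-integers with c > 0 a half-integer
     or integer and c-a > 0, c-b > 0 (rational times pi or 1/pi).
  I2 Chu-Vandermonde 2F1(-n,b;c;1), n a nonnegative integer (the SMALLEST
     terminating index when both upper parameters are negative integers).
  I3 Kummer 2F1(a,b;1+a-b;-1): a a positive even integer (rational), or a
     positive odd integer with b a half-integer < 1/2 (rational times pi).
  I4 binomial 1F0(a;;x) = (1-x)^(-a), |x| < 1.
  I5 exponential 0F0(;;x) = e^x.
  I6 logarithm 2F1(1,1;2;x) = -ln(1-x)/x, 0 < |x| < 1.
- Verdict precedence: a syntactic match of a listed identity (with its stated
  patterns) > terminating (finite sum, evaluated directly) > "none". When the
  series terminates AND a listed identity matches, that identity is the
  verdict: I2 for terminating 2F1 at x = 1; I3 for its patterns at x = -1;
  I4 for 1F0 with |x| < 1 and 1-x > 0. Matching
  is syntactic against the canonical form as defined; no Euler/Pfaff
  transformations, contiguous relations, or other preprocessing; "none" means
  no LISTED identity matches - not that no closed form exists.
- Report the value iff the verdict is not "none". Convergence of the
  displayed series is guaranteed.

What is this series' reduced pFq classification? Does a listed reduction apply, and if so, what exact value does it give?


At argument 1: a 2F1 with upper {-\frac{3}{2}, \frac{5}{2}}, lower {\frac{11}{2}}, scaled by C = -\frac{1}{10}. Verdict: Gauss's theorem I1 (half-integer case) matches (x = 1; upper {-\frac{3}{2}, \frac{5}{2}} half-integers, c = \frac{11}{2} in the evaluable pattern). Exact value: \left(-\frac{441}{32768}\right) \cdot \pi.

The tell: t_0 being -\frac{1}{10}, the constant factors (prefactor -1/10) combine into one prefactor.
Ratio: r(k) = 1 * (k-\frac{3}{2}) (k+\frac{5}{2}) / [(k+\frac{11}{2}) (k+1)] - rational; roots negated = parameters, x = 1, C = -\frac{1}{10}.


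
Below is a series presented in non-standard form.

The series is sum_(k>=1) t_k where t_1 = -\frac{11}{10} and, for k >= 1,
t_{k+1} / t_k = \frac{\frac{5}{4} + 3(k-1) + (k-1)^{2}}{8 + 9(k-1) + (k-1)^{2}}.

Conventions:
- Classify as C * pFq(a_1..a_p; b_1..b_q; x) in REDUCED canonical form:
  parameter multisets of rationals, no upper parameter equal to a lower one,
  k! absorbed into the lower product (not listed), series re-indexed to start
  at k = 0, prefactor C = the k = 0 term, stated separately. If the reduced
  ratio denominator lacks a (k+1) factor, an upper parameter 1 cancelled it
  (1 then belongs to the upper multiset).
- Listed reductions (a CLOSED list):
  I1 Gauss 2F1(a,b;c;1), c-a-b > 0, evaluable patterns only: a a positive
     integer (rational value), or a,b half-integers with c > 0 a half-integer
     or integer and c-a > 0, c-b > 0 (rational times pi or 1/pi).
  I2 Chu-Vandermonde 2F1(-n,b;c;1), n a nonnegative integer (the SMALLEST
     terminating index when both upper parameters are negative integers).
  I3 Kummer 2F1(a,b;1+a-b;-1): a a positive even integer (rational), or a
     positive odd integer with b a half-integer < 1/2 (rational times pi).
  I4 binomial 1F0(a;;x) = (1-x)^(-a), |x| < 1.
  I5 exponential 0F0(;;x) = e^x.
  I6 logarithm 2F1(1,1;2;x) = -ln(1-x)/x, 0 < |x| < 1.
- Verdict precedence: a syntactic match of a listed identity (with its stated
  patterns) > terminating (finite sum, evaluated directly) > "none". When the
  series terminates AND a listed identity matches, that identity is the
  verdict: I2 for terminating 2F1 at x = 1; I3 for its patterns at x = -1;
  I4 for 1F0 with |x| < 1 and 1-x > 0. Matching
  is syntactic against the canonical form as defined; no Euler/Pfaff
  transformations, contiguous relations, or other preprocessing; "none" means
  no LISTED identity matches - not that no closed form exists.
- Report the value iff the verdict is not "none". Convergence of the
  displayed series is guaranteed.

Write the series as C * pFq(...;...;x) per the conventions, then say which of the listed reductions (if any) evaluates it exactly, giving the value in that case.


Reduced: x = 1, 2F1, upper = {\frac{1}{2}, \frac{5}{2}}, lower = {8}, C = -\frac{11}{10}. Verdict (x = 1): Gauss (I1, half-integer pattern) applies (x = 1; upper {\frac{1}{2}, \frac{5}{2}} half-integers, c = 8 in the evaluable pattern). Exact value: \left(-\frac{262144}{61425}\right) / \pi.

The tell: from the first term -\frac{11}{10}: factor the ratio over Q (prefactor -11/10): negated roots = parameters.
Adjacent-term ratio: r(k) = 1 * (k+\frac{1}{2}) (k+\frac{5}{2}) / [(k+8) (k+1)] - rational in k. x = 1; t_0 = -\frac{11}{10}; negate the roots.


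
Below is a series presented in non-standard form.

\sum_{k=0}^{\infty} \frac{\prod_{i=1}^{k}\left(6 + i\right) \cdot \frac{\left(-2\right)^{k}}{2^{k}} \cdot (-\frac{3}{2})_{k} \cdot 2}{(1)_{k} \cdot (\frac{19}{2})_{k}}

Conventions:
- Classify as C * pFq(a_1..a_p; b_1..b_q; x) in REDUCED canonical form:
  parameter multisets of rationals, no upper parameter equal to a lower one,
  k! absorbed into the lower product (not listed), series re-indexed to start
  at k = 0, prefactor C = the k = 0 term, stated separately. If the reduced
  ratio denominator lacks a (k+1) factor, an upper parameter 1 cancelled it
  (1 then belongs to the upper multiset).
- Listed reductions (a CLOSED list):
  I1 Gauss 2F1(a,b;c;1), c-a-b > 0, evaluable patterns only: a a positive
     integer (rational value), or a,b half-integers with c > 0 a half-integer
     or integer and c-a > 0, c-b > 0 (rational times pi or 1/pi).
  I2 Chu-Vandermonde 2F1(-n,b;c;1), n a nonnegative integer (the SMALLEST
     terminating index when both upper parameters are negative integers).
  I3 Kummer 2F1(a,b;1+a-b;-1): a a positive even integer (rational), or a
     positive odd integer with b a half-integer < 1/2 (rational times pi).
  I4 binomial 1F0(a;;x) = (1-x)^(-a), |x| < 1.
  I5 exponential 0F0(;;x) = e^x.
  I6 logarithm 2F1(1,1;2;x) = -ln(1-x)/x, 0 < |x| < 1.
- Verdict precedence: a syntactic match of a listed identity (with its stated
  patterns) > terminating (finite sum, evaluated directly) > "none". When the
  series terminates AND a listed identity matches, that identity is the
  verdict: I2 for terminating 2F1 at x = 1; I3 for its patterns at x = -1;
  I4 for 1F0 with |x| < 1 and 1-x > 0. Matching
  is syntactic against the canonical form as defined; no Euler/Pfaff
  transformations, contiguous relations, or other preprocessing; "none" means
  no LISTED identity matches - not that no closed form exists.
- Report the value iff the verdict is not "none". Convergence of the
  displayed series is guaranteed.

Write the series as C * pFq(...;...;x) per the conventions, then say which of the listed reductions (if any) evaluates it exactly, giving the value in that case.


With C = 2: the canonical form is 2F1(-\frac{3}{2}, 7; \frac{19}{2}; -1). Verdict: the Kummer evaluation I3 matches (x = -1; c = \frac{19}{2} equals 1+a-b for upper {-\frac{3}{2}, 7}: listed pattern). Its exact value is \frac{765765}{524288} \cdot \pi.

Structural cue: with t_0 = 2, (1)_k (C = 2, x = -1) is k! itself.
Term ratio: r(k) = -1 * (k-\frac{3}{2}) (k+7) / [(k+\frac{19}{2}) (k+1)] - rational in k, leading ratio -1; with t_0 = 2, classification follows.


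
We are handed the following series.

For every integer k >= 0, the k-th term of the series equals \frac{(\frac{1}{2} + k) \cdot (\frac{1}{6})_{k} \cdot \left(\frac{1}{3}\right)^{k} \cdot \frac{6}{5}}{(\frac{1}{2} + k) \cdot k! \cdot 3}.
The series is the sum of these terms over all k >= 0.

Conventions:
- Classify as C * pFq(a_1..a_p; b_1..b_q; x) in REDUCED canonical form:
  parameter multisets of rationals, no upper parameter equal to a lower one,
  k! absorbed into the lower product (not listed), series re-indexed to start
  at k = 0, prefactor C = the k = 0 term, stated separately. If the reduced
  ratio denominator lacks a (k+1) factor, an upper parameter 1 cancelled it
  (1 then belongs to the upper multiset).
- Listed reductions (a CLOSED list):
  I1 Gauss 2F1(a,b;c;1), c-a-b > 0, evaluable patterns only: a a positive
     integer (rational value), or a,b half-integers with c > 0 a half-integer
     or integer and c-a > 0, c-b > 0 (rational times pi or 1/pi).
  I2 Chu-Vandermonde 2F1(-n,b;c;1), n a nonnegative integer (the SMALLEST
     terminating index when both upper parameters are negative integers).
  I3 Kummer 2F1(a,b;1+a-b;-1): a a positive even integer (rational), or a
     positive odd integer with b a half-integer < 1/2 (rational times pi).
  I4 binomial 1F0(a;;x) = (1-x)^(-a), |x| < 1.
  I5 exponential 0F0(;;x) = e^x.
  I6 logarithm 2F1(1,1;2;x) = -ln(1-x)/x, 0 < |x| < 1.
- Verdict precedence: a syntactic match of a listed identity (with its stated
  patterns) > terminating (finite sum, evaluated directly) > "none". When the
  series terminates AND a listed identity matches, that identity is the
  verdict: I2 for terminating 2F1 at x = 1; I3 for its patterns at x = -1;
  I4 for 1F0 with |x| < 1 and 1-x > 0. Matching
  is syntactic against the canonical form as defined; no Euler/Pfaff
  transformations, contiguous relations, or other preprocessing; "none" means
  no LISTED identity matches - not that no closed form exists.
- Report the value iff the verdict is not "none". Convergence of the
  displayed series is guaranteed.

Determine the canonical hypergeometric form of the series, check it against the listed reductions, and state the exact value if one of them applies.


Key observation: t_0 = \frac{2}{5} here, and the constant factors (C = 2/5) combine into one prefactor.
Term ratio: r(k) = \frac{1}{3} * (k+\frac{1}{6}) / [(k+1)] - rational; roots negated = parameters, x = \frac{1}{3}, C = \frac{2}{5}.

Classification (C = \frac{2}{5}): 1F0 with upper {\frac{1}{6}}, lower {-}, argument x = \frac{1}{3}. Verdict (x = \frac{1}{3}): the I4 binomial reduction applies (the 1F0 binomial series: exponent -1/6, x = \frac{1}{3}). Value: \frac{2}{5} \cdot \left(\frac{2}{3}\right)^{-\frac{1}{6}}.


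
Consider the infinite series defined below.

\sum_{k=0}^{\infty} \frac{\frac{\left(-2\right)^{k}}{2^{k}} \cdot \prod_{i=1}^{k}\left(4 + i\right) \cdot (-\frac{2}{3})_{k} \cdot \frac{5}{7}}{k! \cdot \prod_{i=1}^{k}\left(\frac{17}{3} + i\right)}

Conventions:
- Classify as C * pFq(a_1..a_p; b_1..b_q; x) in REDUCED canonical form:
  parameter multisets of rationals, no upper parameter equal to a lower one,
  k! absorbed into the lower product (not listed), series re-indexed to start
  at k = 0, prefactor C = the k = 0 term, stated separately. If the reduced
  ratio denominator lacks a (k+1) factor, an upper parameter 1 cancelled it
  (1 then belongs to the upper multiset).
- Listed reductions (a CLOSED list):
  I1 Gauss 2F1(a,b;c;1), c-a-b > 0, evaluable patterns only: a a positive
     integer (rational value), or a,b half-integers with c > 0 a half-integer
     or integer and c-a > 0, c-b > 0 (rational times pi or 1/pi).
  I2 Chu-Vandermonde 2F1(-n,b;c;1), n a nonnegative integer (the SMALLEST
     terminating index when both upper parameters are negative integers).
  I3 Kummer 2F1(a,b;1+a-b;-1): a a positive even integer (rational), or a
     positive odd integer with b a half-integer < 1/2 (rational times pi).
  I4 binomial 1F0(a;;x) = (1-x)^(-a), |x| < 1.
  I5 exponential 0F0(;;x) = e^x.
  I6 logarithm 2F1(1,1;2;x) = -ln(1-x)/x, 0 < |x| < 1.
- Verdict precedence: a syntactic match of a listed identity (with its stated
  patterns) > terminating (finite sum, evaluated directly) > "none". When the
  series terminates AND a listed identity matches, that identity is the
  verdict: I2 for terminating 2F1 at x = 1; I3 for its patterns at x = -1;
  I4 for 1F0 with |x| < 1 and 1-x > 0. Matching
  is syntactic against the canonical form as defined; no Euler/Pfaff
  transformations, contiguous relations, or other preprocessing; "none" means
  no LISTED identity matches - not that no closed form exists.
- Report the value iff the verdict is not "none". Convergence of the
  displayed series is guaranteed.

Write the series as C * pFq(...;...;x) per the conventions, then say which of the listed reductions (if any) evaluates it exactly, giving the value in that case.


Classification (C = \frac{5}{7}): 2F1 with upper {-\frac{2}{3}, 5}, lower {\frac{20}{3}}, argument x = -1. Verdict: none - this 2F1 at x = -1 matches no listed pattern, and upper {-\frac{2}{3}, 5} holds no stopper.

Structural cue: with t_0 = \frac{5}{7}, the running product (C = 5/7) telescopes to a rising factorial.
Consecutive-term ratio: r(k) = -1 * (k-\frac{2}{3}) (k+5) / [(k+\frac{20}{3}) (k+1)] - rational in k. x = -1; t_0 = \frac{5}{7}; negate the roots.


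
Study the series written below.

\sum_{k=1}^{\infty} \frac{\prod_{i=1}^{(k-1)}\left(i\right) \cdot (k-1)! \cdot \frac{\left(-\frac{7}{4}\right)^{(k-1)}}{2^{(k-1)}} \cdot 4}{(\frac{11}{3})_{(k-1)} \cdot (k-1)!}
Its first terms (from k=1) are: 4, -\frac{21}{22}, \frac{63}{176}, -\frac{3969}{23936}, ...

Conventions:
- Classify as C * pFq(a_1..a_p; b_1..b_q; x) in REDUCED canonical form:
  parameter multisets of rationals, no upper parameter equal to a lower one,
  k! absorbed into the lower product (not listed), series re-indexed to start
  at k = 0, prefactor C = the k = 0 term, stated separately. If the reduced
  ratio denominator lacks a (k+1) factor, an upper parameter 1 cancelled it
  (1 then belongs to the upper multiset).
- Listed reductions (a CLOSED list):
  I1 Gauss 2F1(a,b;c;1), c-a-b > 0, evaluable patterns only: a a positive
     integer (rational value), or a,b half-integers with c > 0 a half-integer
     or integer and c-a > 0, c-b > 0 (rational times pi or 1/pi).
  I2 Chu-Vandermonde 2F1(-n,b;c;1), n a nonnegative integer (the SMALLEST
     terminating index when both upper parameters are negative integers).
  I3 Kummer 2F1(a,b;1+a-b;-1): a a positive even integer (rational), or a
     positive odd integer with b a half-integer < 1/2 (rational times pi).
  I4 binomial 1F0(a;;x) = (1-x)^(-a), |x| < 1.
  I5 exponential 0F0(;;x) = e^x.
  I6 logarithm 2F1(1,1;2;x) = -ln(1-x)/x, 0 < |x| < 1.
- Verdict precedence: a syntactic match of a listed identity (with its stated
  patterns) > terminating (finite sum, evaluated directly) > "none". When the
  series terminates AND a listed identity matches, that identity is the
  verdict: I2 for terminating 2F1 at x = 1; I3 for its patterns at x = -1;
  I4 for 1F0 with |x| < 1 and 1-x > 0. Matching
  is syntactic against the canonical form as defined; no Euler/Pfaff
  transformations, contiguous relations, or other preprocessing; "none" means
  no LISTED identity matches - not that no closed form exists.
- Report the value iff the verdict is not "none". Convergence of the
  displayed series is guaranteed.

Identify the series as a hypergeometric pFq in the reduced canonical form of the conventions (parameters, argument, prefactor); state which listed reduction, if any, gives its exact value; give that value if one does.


Canonical form: C = 4 times 2F1 with upper {1, 1}, lower {\frac{11}{3}}, x = -\frac{7}{8}. Verdict: none. A 2F1 with upper {1, 1} fits none of I1-I6 at x = -\frac{7}{8}; the sum runs forever.

First insight: t_0 = 4 here, and the two k-th powers (C = 4, x = -7/8) combine into one argument.
Step ratio: r(k) = -\frac{7}{8} * (k+1) (k+1) / [(k+\frac{11}{3}) (k+1)] - rational in k, leading ratio -\frac{7}{8}; with t_0 = 4, classification follows.


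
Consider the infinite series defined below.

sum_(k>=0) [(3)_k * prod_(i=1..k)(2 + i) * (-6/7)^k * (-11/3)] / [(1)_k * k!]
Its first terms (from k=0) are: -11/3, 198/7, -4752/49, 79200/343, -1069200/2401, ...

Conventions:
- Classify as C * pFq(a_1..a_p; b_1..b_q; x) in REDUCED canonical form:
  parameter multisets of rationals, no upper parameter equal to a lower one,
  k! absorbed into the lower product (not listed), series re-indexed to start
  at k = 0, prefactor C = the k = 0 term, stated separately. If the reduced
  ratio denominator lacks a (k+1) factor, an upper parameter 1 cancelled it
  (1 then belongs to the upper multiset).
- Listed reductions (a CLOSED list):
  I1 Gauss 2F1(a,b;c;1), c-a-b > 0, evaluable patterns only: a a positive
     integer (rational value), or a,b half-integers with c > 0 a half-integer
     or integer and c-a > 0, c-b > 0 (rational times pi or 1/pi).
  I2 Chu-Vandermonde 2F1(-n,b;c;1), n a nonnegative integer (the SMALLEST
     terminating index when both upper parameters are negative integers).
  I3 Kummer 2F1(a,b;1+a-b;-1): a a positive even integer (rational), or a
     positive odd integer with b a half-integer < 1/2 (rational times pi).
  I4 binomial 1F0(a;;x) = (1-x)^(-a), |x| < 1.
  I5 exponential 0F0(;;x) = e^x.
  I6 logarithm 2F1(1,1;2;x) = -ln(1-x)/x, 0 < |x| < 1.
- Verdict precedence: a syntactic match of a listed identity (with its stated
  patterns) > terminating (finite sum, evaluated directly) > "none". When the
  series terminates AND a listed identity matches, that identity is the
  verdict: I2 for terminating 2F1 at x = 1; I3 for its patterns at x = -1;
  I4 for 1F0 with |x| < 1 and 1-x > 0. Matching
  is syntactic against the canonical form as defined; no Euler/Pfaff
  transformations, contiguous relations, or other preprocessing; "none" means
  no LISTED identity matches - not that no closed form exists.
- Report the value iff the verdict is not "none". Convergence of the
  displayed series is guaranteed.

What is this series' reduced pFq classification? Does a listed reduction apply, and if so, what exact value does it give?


Prefactor -11/3, argument -6/7: 2F1 with upper {3, 3} over lower {1}. Verdict: none. Every listed pattern misses the 2F1 form at -6/7, upper {3, 3}.

Structural cue: x = (-6/7) and the running product (C = -11/3) telescopes to a rising factorial.
Step ratio: r(k) = (-6/7) * (k+3) (k+3) / [(k+1) (k+1)] - poly over poly, x = (-6/7) from leading terms; C = -11/3 at k = 0.


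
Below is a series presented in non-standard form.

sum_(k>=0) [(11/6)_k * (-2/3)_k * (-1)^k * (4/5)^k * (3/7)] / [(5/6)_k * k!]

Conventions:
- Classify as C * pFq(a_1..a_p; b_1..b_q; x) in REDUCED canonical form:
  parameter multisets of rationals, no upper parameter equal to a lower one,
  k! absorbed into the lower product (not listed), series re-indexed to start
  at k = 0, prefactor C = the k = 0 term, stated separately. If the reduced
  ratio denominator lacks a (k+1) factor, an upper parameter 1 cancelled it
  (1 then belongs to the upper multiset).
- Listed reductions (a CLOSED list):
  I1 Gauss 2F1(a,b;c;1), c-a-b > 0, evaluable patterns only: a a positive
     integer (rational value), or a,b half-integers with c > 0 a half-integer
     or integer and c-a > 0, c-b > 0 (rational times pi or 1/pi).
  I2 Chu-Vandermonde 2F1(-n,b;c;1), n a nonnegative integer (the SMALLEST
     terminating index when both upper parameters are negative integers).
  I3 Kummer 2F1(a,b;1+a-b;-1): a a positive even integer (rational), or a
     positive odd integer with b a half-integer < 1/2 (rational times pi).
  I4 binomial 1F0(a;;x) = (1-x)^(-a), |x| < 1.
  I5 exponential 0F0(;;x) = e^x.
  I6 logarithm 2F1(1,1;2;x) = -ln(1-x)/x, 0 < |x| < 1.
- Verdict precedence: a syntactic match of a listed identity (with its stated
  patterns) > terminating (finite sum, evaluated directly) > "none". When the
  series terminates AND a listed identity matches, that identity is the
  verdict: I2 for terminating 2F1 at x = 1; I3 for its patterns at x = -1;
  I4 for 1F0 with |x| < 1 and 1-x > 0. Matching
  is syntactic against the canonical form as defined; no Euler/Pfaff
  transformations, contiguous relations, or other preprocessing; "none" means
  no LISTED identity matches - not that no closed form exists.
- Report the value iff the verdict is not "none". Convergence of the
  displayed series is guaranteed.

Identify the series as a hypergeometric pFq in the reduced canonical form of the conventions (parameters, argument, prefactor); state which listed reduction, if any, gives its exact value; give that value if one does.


At argument -4/5: a 2F1 with upper {-2/3, 11/6}, lower {5/6}, scaled by C = 3/7. Verdict: none. A 2F1 with upper {-2/3, 11/6} fits none of I1-I6 at x = -4/5; the sum runs forever.

Key step: t_0 being 3/7, the (-1)^k factor (C = 3/7, x = -4/5) folds into the argument's sign.
Term ratio: r(k) = (-4/5) * (k-2/3) (k+11/6) / [(k+5/6) (k+1)] ; factor over Q: parameters, x = (-4/5), and C = 3/7.


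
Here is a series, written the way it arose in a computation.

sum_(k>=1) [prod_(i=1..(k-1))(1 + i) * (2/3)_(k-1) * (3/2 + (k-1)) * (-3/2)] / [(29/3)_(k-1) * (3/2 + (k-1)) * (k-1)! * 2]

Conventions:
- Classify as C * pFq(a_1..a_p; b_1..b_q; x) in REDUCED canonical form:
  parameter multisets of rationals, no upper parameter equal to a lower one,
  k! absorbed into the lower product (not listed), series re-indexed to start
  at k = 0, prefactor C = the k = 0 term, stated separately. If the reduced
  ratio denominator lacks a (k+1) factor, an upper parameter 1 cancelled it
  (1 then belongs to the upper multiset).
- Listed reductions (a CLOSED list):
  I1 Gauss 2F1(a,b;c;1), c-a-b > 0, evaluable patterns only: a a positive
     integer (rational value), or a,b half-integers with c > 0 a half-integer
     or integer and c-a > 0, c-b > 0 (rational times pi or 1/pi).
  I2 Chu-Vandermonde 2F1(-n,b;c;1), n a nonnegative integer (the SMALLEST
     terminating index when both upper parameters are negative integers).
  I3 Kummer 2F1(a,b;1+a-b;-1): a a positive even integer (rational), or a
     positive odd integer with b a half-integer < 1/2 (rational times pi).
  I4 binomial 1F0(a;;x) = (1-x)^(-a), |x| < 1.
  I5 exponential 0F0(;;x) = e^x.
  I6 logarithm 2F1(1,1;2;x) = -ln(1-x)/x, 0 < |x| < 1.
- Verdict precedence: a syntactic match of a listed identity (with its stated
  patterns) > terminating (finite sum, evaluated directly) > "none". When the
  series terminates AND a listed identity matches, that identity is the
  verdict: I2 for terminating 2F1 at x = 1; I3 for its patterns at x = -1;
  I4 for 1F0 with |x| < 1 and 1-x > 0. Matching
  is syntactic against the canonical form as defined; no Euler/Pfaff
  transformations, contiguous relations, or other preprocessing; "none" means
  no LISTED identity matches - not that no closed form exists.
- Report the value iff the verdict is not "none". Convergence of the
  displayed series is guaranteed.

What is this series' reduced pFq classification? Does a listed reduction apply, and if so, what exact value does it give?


The series (x = 1) is 2F1: upper {2/3, 2}, lower {29/3}, prefactor -3/4. Verdict: Gauss's theorem (I1) matches (x = 1: the Gamma ratio telescopes since c-a-b = 7 > 0 and a = 2 in Z>0). Sum: -299/336.

Key observation: from the first term -3/4: the constant factors (C = -3/4) combine into one prefactor.
Step ratio: r(k) = 1 * (k+2/3) (k+2) / [(k+29/3) (k+1)] - poly over poly, x = 1 from leading terms; C = -3/4 at k = 0.


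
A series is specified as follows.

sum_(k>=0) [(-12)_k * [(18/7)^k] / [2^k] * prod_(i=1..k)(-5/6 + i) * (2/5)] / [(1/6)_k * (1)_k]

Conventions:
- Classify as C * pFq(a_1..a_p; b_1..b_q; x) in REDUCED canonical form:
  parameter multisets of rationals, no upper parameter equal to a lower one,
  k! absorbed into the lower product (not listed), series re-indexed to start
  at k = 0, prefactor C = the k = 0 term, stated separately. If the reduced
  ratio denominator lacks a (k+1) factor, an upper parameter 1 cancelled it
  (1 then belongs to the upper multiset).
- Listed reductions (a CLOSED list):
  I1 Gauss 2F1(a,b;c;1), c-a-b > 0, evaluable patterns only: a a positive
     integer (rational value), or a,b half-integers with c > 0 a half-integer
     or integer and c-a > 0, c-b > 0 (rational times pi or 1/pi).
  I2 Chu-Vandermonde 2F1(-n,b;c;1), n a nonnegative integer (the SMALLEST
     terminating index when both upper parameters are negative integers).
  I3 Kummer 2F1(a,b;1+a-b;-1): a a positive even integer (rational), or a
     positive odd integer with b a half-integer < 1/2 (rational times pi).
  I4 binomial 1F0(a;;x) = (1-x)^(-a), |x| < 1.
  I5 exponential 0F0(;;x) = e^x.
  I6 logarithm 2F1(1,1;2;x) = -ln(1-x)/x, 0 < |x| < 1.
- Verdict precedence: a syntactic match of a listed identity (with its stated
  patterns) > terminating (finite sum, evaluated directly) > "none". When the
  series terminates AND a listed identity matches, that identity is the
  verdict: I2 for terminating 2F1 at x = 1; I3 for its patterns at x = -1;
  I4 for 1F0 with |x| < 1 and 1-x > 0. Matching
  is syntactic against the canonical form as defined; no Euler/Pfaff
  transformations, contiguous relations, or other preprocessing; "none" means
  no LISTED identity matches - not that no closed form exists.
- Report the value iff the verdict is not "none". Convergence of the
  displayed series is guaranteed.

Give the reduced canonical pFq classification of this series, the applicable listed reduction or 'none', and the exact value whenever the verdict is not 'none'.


Prefactor 2/5, argument 9/7: 1F0 with upper {-12} over lower {-}. Verdict: terminating - upper -12 stops the sum at k = 12; the 13 terms are added exactly. Sum: 8192/69206436005.

Key step: with t_0 = 2/5, the parameter 1/6 appears in both the upper and lower lists and cancels.
Term ratio: r(k) = (9/7) * (k-12) / [(k+1)] - rational; roots negated = parameters, x = (9/7), C = 2/5.


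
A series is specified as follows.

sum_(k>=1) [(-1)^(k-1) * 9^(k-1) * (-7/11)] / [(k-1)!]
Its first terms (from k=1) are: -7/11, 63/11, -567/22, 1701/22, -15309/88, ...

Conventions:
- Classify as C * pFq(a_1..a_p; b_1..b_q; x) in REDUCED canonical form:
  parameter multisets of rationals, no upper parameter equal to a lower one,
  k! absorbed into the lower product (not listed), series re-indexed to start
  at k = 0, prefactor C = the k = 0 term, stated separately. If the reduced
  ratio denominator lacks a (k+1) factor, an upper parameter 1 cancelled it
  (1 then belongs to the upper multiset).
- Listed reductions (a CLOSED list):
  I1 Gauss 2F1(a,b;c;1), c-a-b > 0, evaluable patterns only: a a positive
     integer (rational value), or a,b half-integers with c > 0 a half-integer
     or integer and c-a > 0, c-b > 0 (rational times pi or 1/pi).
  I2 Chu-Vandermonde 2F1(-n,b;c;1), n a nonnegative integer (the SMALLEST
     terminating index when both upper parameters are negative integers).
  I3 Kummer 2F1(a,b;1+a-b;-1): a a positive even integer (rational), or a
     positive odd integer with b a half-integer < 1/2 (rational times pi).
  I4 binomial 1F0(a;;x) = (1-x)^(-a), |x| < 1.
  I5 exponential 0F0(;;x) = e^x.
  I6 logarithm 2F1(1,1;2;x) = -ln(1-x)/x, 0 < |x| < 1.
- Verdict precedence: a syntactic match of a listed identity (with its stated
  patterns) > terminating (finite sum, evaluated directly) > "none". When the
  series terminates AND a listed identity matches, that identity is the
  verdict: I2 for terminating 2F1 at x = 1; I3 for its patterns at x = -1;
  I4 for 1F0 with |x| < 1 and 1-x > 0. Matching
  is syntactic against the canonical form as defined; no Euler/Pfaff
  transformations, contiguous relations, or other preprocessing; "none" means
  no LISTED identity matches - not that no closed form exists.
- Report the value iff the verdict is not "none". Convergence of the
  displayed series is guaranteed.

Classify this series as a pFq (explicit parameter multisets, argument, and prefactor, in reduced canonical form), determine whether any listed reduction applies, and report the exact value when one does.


This is -7/11 * 0F0(-; -; -9) in reduced canonical form. Verdict: the I5 exponential reduction applies (the 0F0 exponential series at x = -9). Hence: (-7/11) * e^(-9).

First insight: from the first term -7/11: the (-1)^k factor (C = -7/11) folds into the argument's sign.
Adjacent-term ratio: r(k) = (-9) * 1 / [(k+1)] - rational in k. x = (-9); t_0 = -7/11; negate the roots.


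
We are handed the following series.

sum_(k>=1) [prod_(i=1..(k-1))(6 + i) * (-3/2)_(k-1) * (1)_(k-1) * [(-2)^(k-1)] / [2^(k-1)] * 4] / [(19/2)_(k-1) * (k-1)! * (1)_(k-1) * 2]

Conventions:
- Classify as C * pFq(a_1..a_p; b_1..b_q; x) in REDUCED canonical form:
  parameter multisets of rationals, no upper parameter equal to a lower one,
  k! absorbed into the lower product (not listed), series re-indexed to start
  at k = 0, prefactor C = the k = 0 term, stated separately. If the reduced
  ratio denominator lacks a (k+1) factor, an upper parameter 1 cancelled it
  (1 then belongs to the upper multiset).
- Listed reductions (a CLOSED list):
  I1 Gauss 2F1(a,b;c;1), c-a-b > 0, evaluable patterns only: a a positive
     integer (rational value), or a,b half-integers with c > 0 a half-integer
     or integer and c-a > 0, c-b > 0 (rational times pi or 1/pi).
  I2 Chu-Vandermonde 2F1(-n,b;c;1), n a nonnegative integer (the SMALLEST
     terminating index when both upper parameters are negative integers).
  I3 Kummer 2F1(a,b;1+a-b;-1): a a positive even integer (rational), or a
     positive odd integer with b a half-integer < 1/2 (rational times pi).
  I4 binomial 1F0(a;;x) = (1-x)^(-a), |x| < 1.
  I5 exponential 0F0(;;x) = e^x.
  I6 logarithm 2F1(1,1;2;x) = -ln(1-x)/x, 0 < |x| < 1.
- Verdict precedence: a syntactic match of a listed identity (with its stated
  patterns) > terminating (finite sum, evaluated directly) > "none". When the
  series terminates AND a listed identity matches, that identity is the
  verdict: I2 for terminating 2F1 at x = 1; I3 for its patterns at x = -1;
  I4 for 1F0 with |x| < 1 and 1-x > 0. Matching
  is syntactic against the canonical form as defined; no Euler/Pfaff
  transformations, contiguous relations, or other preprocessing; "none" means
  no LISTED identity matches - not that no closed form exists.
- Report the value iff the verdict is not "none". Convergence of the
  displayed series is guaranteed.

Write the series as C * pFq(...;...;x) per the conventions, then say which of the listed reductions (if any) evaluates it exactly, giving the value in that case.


x = -1 here; the reduced form reads 2F1, upper {-3/2, 7}, lower {19/2}, C = 2. Verdict at x = -1: Kummer's theorem (I3) matches (x = -1; c = 19/2 equals 1+a-b for upper {-3/2, 7}: listed pattern). Value: (765765/524288) * pi.

First insight: t_0 being 2, the parameter 1 appears in both the upper and lower lists and cancels.
Ratio: r(k) = (-1) * (k-3/2) (k+7) / [(k+19/2) (k+1)] - rational; roots negated = parameters, x = (-1), C = 2.


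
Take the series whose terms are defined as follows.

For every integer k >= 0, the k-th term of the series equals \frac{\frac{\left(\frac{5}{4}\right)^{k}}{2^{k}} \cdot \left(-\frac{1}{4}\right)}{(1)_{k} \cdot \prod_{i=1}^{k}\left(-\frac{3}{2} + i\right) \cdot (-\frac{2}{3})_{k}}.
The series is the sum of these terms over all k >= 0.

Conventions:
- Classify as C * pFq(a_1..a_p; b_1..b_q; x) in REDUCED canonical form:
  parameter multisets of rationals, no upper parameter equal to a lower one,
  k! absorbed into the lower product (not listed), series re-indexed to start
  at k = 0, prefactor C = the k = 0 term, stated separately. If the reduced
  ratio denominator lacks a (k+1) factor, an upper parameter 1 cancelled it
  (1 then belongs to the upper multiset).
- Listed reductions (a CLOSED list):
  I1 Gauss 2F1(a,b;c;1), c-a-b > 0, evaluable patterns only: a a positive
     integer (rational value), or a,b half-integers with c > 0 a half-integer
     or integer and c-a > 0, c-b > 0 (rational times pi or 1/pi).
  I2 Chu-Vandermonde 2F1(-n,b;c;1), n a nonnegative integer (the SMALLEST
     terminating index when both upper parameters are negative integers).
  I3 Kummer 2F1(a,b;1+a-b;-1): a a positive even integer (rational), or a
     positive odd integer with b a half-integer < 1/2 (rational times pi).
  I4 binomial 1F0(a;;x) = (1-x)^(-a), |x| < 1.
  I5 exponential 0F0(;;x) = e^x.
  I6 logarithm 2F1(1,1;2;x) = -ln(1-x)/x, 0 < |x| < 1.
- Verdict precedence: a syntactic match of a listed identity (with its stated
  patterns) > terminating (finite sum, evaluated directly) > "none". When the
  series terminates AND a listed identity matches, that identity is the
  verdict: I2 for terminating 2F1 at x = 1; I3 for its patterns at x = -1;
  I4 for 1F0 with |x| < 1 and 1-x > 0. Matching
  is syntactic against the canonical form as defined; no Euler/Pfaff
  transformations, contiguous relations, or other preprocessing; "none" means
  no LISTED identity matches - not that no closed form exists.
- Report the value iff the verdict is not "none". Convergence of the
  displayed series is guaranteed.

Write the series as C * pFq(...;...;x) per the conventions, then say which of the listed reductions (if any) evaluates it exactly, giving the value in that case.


Prefactor -\frac{1}{4}, argument \frac{5}{8}: 0F2 with upper {-} over lower {-\frac{2}{3}, -\frac{1}{2}}. Verdict: none - this 0F2 at x = \frac{5}{8} matches no listed pattern, and upper {-} holds no stopper.

Key observation: from the first term -\frac{1}{4}: the two k-th powers (prefactor -1/4) combine into one argument.
Ratio: r(k) = \frac{5}{8} * 1 / [(k-\frac{2}{3}) (k-\frac{1}{2}) (k+1)] - rational in k, leading ratio \frac{5}{8}; with t_0 = -\frac{1}{4}, classification follows.


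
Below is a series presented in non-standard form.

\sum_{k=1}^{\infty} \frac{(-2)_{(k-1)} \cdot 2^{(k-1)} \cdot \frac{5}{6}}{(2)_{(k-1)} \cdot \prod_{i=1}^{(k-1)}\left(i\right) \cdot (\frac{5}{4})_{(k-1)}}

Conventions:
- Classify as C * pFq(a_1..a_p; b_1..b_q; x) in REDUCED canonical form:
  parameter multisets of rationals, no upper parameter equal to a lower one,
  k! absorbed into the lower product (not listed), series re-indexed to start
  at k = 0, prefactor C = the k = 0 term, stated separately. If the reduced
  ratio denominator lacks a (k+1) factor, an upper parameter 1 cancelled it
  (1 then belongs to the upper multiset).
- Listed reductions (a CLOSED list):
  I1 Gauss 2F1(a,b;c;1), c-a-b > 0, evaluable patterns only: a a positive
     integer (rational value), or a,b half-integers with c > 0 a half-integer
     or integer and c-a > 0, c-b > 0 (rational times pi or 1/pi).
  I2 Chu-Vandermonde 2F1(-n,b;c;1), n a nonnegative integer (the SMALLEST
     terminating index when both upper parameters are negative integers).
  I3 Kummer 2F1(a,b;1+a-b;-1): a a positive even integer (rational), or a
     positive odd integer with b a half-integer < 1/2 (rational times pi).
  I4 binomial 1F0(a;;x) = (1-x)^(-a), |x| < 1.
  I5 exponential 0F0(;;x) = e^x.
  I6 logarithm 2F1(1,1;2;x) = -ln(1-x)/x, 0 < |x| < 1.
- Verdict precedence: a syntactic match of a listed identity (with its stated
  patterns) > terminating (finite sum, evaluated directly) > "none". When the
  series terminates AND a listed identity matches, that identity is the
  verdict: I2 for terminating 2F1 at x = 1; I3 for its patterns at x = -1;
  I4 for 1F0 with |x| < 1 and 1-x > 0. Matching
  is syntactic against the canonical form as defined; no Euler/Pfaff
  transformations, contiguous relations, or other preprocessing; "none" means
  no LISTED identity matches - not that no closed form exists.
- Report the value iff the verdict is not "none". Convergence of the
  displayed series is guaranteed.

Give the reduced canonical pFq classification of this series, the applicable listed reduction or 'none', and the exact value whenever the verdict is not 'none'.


The tell: t_0 = \frac{5}{6} here, and the product of the first k integers (C = 5/6) is k!.
Consecutive-term ratio: r(k) = 2 * (k-2) / [(k+\frac{5}{4}) (k+2) (k+1)] - rational in k, leading ratio 2; with t_0 = \frac{5}{6}, classification follows.

Prefactor \frac{5}{6}, argument 2: 1F2 with upper {-2} over lower {\frac{5}{4}, 2}. Verdict: terminating - no listed pattern fits, but -2 in the upper list cuts the series at k = 2; direct evaluation. Value: -\frac{49}{162}.


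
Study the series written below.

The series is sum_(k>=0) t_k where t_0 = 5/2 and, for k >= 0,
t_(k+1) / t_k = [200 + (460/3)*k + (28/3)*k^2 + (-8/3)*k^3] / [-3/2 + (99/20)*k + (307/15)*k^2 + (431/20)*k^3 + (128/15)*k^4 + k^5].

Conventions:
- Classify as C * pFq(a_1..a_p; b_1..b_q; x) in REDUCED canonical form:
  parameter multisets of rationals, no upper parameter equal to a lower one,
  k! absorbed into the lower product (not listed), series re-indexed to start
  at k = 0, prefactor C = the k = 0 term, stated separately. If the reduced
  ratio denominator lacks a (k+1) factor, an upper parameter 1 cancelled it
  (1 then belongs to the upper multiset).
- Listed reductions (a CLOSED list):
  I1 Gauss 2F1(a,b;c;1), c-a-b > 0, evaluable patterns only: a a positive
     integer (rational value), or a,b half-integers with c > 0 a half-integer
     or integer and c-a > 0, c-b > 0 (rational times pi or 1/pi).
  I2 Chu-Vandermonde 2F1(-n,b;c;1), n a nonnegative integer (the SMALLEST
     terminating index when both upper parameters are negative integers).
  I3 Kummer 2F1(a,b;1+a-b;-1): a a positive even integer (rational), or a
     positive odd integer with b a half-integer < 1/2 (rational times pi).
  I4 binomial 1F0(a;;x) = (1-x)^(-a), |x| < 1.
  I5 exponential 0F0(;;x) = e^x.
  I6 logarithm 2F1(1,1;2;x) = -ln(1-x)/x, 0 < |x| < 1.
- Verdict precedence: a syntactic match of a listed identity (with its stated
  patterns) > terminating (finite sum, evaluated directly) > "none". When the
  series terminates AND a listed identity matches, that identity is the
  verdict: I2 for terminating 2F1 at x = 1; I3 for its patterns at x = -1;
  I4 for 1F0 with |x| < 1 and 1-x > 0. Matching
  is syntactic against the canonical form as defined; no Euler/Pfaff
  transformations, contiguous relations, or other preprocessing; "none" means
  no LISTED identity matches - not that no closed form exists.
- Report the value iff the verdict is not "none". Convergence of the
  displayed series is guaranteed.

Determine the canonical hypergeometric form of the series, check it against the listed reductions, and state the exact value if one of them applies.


Reduced: x = -8/3, 1F2, upper = {-10}, lower = {-1/6, 6/5}, C = 5/2. Verdict: terminating. (-10)_k vanishes past k = 10, leaving a 11-term sum, computed directly. Exact value: -137406165276240422613558805/21558359977371651111678.

First insight: t_0 being 5/2, roots of the ratio polynomials (C = 5/2, x = -8/3) are the negated parameters.
Consecutive-term ratio: r(k) = (-8/3) * (k-10) / [(k-1/6) (k+6/5) (k+1)] ; factor over Q: parameters, x = (-8/3), and C = 5/2.


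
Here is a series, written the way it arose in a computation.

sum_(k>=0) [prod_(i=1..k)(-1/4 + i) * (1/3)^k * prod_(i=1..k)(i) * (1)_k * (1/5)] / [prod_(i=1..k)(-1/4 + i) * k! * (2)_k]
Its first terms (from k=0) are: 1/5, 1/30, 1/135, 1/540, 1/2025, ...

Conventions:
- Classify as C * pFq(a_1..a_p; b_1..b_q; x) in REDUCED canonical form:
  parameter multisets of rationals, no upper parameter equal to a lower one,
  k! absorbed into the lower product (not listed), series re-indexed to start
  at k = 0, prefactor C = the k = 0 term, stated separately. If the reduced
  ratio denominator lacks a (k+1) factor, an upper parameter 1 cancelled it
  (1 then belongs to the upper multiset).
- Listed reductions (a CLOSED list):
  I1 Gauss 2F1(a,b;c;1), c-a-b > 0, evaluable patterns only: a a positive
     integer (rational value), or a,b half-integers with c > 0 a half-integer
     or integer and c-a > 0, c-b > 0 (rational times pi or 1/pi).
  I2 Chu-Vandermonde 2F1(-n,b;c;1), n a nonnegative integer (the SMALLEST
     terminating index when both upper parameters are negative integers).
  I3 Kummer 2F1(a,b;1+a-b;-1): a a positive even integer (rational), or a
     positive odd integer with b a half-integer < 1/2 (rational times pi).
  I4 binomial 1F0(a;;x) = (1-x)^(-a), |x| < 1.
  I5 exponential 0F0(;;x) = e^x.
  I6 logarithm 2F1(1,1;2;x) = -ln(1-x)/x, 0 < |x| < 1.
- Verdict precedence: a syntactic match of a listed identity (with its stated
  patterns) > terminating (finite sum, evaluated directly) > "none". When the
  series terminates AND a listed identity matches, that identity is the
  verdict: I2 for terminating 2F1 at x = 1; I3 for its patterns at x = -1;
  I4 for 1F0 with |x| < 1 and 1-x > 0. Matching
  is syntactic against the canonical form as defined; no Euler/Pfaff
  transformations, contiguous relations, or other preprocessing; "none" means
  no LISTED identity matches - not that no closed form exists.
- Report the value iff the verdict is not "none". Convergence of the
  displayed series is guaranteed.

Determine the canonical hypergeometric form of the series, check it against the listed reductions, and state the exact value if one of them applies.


Prefactor 1/5, argument 1/3: 2F1 with upper {1, 1} over lower {2}. Verdict: logarithm (I6) applies (the logarithm: parameters (1,1;2), x = 1/3). Hence: (-3/5) * ln(2/3).

Key observation: t_0 = 1/5 here, and the running product (C = 1/5, x = 1/3) telescopes to a rising factorial.
Term ratio: r(k) = (1/3) * (k+1) (k+1) / [(k+2) (k+1)] - rational; roots negated = parameters, x = (1/3), C = 1/5.
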